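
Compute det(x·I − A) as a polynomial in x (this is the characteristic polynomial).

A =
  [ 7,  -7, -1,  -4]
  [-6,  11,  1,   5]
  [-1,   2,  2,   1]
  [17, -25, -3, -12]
x^4 - 8*x^3 + 24*x^2 - 32*x + 16

Expanding det(x·I − A) (e.g. by cofactor expansion or by noting that A is similar to its Jordan form J, which has the same characteristic polynomial as A) gives
  χ_A(x) = x^4 - 8*x^3 + 24*x^2 - 32*x + 16
which factors as (x - 2)^4. The eigenvalues (with algebraic multiplicities) are λ = 2 with multiplicity 4.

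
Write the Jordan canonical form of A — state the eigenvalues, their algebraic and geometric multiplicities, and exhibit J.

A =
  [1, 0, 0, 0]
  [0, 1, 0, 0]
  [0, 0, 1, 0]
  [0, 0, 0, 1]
J_1(1) ⊕ J_1(1) ⊕ J_1(1) ⊕ J_1(1)

The characteristic polynomial is
  det(x·I − A) = x^4 - 4*x^3 + 6*x^2 - 4*x + 1 = (x - 1)^4

Eigenvalues and multiplicities (the geometric multiplicity of λ is n − rank(A − λI), which equals the number of Jordan blocks for λ):
  λ = 1: algebraic multiplicity = 4, geometric multiplicity = 4

Determining the block sizes for each eigenvalue:
  λ = 1: gm = am = 4, so every block has size 1 → block sizes [1, 1, 1, 1]

Assembling the blocks gives a Jordan form
J =
  [1, 0, 0, 0]
  [0, 1, 0, 0]
  [0, 0, 1, 0]
  [0, 0, 0, 1]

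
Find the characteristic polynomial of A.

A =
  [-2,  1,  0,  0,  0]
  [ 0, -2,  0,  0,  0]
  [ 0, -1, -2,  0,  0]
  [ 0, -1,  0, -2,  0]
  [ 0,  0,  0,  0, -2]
x^5 + 10*x^4 + 40*x^3 + 80*x^2 + 80*x + 32

Expanding det(x·I − A) (e.g. by cofactor expansion or by noting that A is similar to its Jordan form J, which has the same characteristic polynomial as A) gives
  χ_A(x) = x^5 + 10*x^4 + 40*x^3 + 80*x^2 + 80*x + 32
which factors as (x + 2)^5. The eigenvalues (with algebraic multiplicities) are λ = -2 with multiplicity 5.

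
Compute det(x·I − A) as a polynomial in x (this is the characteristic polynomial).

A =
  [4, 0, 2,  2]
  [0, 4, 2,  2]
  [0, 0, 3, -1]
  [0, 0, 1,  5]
x^4 - 16*x^3 + 96*x^2 - 256*x + 256

Expanding det(x·I − A) (e.g. by cofactor expansion or by noting that A is similar to its Jordan form J, which has the same characteristic polynomial as A) gives
  χ_A(x) = x^4 - 16*x^3 + 96*x^2 - 256*x + 256
which factors as (x - 4)^4. The eigenvalues (with algebraic multiplicities) are λ = 4 with multiplicity 4.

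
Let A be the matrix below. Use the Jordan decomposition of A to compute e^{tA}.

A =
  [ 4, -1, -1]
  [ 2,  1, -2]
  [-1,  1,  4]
e^{tA} =
  [t*exp(3*t) + exp(3*t), -t*exp(3*t), -t*exp(3*t)]
  [2*t*exp(3*t), -2*t*exp(3*t) + exp(3*t), -2*t*exp(3*t)]
  [-t*exp(3*t), t*exp(3*t), t*exp(3*t) + exp(3*t)]

Strategy: write A = P · J · P⁻¹ where J is a Jordan canonical form, so e^{tA} = P · e^{tJ} · P⁻¹, and e^{tJ} can be computed block-by-block.

A has Jordan form
J =
  [3, 1, 0]
  [0, 3, 0]
  [0, 0, 3]
(up to reordering of blocks).

Per-block formulas:
  For a 2×2 Jordan block J_2(3): exp(t · J_2(3)) = e^(3t)·(I + t·N), where N is the 2×2 nilpotent shift.
  For a 1×1 block at λ = 3: exp(t · [3]) = [e^(3t)].

After assembling e^{tJ} and conjugating by P, we get:

e^{tA} =
  [t*exp(3*t) + exp(3*t), -t*exp(3*t), -t*exp(3*t)]
  [2*t*exp(3*t), -2*t*exp(3*t) + exp(3*t), -2*t*exp(3*t)]
  [-t*exp(3*t), t*exp(3*t), t*exp(3*t) + exp(3*t)]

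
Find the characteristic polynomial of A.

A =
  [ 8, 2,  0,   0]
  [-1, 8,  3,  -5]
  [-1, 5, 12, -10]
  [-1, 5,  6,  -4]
x^4 - 24*x^3 + 216*x^2 - 864*x + 1296

Expanding det(x·I − A) (e.g. by cofactor expansion or by noting that A is similar to its Jordan form J, which has the same characteristic polynomial as A) gives
  χ_A(x) = x^4 - 24*x^3 + 216*x^2 - 864*x + 1296
which factors as (x - 6)^4. The eigenvalues (with algebraic multiplicities) are λ = 6 with multiplicity 4.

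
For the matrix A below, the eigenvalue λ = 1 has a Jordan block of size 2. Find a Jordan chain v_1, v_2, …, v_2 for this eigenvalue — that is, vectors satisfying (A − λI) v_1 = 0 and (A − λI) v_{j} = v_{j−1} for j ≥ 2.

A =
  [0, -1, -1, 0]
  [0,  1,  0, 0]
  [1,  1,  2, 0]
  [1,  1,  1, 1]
A Jordan chain for λ = 1 of length 2:
v_1 = (-1, 0, 1, 1)ᵀ
v_2 = (1, 0, 0, 0)ᵀ

Let N = A − (1)·I. We want v_2 with N^2 v_2 = 0 but N^1 v_2 ≠ 0; then v_{j-1} := N · v_j for j = 2, …, 2.

Pick v_2 = (1, 0, 0, 0)ᵀ.
Then v_1 = N · v_2 = (-1, 0, 1, 1)ᵀ.

Sanity check: (A − (1)·I) v_1 = (0, 0, 0, 0)ᵀ = 0. ✓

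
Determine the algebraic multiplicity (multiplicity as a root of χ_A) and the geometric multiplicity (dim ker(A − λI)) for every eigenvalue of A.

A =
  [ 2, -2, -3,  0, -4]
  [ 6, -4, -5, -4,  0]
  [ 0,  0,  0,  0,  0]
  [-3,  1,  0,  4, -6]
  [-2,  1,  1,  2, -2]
λ = 0: alg = 5, geom = 2

Step 1 — factor the characteristic polynomial to read off the algebraic multiplicities:
  χ_A(x) = x^5

Step 2 — compute geometric multiplicities via the rank-nullity identity g(λ) = n − rank(A − λI):
  rank(A − (0)·I) = 3, so dim ker(A − (0)·I) = n − 3 = 2

Summary:
  λ = 0: algebraic multiplicity = 5, geometric multiplicity = 2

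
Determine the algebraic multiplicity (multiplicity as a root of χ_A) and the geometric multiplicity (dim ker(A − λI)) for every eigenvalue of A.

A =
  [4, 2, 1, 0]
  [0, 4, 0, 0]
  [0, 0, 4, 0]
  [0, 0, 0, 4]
λ = 4: alg = 4, geom = 3

Step 1 — factor the characteristic polynomial to read off the algebraic multiplicities:
  χ_A(x) = (x - 4)^4

Step 2 — compute geometric multiplicities via the rank-nullity identity g(λ) = n − rank(A − λI):
  rank(A − (4)·I) = 1, so dim ker(A − (4)·I) = n − 1 = 3

Summary:
  λ = 4: algebraic multiplicity = 4, geometric multiplicity = 3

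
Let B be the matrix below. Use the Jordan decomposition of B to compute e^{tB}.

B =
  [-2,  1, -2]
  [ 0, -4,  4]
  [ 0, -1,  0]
e^{tB} =
  [exp(-2*t), t*exp(-2*t), -2*t*exp(-2*t)]
  [0, -2*t*exp(-2*t) + exp(-2*t), 4*t*exp(-2*t)]
  [0, -t*exp(-2*t), 2*t*exp(-2*t) + exp(-2*t)]

Strategy: write B = P · J · P⁻¹ where J is a Jordan canonical form, so e^{tB} = P · e^{tJ} · P⁻¹, and e^{tJ} can be computed block-by-block.

B has Jordan form
J =
  [-2,  1,  0]
  [ 0, -2,  0]
  [ 0,  0, -2]
(up to reordering of blocks).

Per-block formulas:
  For a 1×1 block at λ = -2: exp(t · [-2]) = [e^(-2t)].
  For a 2×2 Jordan block J_2(-2): exp(t · J_2(-2)) = e^(-2t)·(I + t·N), where N is the 2×2 nilpotent shift.

After assembling e^{tJ} and conjugating by P, we get:

e^{tB} =
  [exp(-2*t), t*exp(-2*t), -2*t*exp(-2*t)]
  [0, -2*t*exp(-2*t) + exp(-2*t), 4*t*exp(-2*t)]
  [0, -t*exp(-2*t), 2*t*exp(-2*t) + exp(-2*t)]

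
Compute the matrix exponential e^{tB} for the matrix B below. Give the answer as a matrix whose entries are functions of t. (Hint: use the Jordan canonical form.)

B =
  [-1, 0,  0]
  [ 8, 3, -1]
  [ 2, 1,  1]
e^{tB} =
  [exp(-t), 0, 0]
  [2*t*exp(2*t) + 2*exp(2*t) - 2*exp(-t), t*exp(2*t) + exp(2*t), -t*exp(2*t)]
  [2*t*exp(2*t), t*exp(2*t), -t*exp(2*t) + exp(2*t)]

Strategy: write B = P · J · P⁻¹ where J is a Jordan canonical form, so e^{tB} = P · e^{tJ} · P⁻¹, and e^{tJ} can be computed block-by-block.

B has Jordan form
J =
  [-1, 0, 0]
  [ 0, 2, 1]
  [ 0, 0, 2]
(up to reordering of blocks).

Per-block formulas:
  For a 1×1 block at λ = -1: exp(t · [-1]) = [e^(-1t)].
  For a 2×2 Jordan block J_2(2): exp(t · J_2(2)) = e^(2t)·(I + t·N), where N is the 2×2 nilpotent shift.

After assembling e^{tJ} and conjugating by P, we get:

e^{tB} =
  [exp(-t), 0, 0]
  [2*t*exp(2*t) + 2*exp(2*t) - 2*exp(-t), t*exp(2*t) + exp(2*t), -t*exp(2*t)]
  [2*t*exp(2*t), t*exp(2*t), -t*exp(2*t) + exp(2*t)]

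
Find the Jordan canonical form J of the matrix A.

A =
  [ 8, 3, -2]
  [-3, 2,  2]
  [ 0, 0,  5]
J_2(5) ⊕ J_1(5)

The characteristic polynomial is
  det(x·I − A) = x^3 - 15*x^2 + 75*x - 125 = (x - 5)^3

Eigenvalues and multiplicities (the geometric multiplicity of λ is n − rank(A − λI), which equals the number of Jordan blocks for λ):
  λ = 5: algebraic multiplicity = 3, geometric multiplicity = 2

Determining the block sizes for each eigenvalue:
  λ = 5: 2 blocks summing to 3 forces exactly one block of size 2 and the rest size 1 → block sizes [2, 1]

Assembling the blocks gives a Jordan form
J =
  [5, 1, 0]
  [0, 5, 0]
  [0, 0, 5]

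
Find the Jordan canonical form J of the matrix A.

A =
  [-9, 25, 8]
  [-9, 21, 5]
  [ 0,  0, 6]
J_3(6)

The characteristic polynomial is
  det(x·I − A) = x^3 - 18*x^2 + 108*x - 216 = (x - 6)^3

Eigenvalues and multiplicities (the geometric multiplicity of λ is n − rank(A − λI), which equals the number of Jordan blocks for λ):
  λ = 6: algebraic multiplicity = 3, geometric multiplicity = 1

Determining the block sizes for each eigenvalue:
  λ = 6: one block (gm = 1), so the single block has size am = 3 → block sizes [3]

Assembling the blocks gives a Jordan form
J =
  [6, 1, 0]
  [0, 6, 1]
  [0, 0, 6]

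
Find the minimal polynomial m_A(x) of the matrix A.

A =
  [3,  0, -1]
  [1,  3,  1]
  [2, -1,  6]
x^3 - 12*x^2 + 48*x - 64

The characteristic polynomial is χ_A(x) = (x - 4)^3, so the eigenvalues are known. The minimal polynomial is
  m_A(x) = Π_λ (x − λ)^{k_λ}
where k_λ is the size of the *largest* Jordan block for λ (equivalently, the smallest k with (A − λI)^k v = 0 for every generalised eigenvector v of λ).

  λ = 4: largest Jordan block has size 3, contributing (x − 4)^3

So m_A(x) = (x - 4)^3 = x^3 - 12*x^2 + 48*x - 64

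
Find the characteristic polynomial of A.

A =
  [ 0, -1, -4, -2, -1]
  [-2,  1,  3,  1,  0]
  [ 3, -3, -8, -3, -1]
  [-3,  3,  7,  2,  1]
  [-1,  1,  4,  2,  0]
x^5 + 5*x^4 + 10*x^3 + 10*x^2 + 5*x + 1

Expanding det(x·I − A) (e.g. by cofactor expansion or by noting that A is similar to its Jordan form J, which has the same characteristic polynomial as A) gives
  χ_A(x) = x^5 + 5*x^4 + 10*x^3 + 10*x^2 + 5*x + 1
which factors as (x + 1)^5. The eigenvalues (with algebraic multiplicities) are λ = -1 with multiplicity 5.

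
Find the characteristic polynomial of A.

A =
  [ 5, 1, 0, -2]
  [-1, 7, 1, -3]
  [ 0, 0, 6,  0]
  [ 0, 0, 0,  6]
x^4 - 24*x^3 + 216*x^2 - 864*x + 1296

Expanding det(x·I − A) (e.g. by cofactor expansion or by noting that A is similar to its Jordan form J, which has the same characteristic polynomial as A) gives
  χ_A(x) = x^4 - 24*x^3 + 216*x^2 - 864*x + 1296
which factors as (x - 6)^4. The eigenvalues (with algebraic multiplicities) are λ = 6 with multiplicity 4.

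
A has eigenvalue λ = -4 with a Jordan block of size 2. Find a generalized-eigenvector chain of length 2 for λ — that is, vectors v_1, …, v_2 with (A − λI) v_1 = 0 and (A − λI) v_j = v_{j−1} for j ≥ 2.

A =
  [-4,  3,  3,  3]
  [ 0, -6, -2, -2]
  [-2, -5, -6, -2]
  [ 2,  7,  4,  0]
A Jordan chain for λ = -4 of length 2:
v_1 = (0, 0, -2, 2)ᵀ
v_2 = (1, 0, 0, 0)ᵀ

Let N = A − (-4)·I. We want v_2 with N^2 v_2 = 0 but N^1 v_2 ≠ 0; then v_{j-1} := N · v_j for j = 2, …, 2.

Pick v_2 = (1, 0, 0, 0)ᵀ.
Then v_1 = N · v_2 = (0, 0, -2, 2)ᵀ.

Sanity check: (A − (-4)·I) v_1 = (0, 0, 0, 0)ᵀ = 0. ✓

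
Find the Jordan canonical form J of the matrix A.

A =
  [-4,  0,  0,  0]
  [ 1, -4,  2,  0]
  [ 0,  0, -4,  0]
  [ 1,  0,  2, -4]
J_2(-4) ⊕ J_1(-4) ⊕ J_1(-4)

The characteristic polynomial is
  det(x·I − A) = x^4 + 16*x^3 + 96*x^2 + 256*x + 256 = (x + 4)^4

Eigenvalues and multiplicities (the geometric multiplicity of λ is n − rank(A − λI), which equals the number of Jordan blocks for λ):
  λ = -4: algebraic multiplicity = 4, geometric multiplicity = 3

Determining the block sizes for each eigenvalue:
  λ = -4: 3 blocks summing to 4 forces exactly one block of size 2 and the rest size 1 → block sizes [2, 1, 1]

Assembling the blocks gives a Jordan form
J =
  [-4,  1,  0,  0]
  [ 0, -4,  0,  0]
  [ 0,  0, -4,  0]
  [ 0,  0,  0, -4]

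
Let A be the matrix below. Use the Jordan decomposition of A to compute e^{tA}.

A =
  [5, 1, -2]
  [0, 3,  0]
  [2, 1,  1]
e^{tA} =
  [2*t*exp(3*t) + exp(3*t), t*exp(3*t), -2*t*exp(3*t)]
  [0, exp(3*t), 0]
  [2*t*exp(3*t), t*exp(3*t), -2*t*exp(3*t) + exp(3*t)]

Strategy: write A = P · J · P⁻¹ where J is a Jordan canonical form, so e^{tA} = P · e^{tJ} · P⁻¹, and e^{tJ} can be computed block-by-block.

A has Jordan form
J =
  [3, 1, 0]
  [0, 3, 0]
  [0, 0, 3]
(up to reordering of blocks).

Per-block formulas:
  For a 1×1 block at λ = 3: exp(t · [3]) = [e^(3t)].
  For a 2×2 Jordan block J_2(3): exp(t · J_2(3)) = e^(3t)·(I + t·N), where N is the 2×2 nilpotent shift.

After assembling e^{tJ} and conjugating by P, we get:

e^{tA} =
  [2*t*exp(3*t) + exp(3*t), t*exp(3*t), -2*t*exp(3*t)]
  [0, exp(3*t), 0]
  [2*t*exp(3*t), t*exp(3*t), -2*t*exp(3*t) + exp(3*t)]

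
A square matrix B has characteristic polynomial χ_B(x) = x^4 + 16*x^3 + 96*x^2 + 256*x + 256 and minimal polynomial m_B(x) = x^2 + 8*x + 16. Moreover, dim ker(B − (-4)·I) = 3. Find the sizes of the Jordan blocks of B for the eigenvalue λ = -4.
Block sizes for λ = -4: [2, 1, 1]

Step 1 — from the characteristic polynomial, algebraic multiplicity of λ = -4 is 4. From dim ker(B − (-4)·I) = 3, there are exactly 3 Jordan blocks for λ = -4.
Step 2 — from the minimal polynomial, the factor (x + 4)^2 tells us the largest block for λ = -4 has size 2.
Step 3 — with total size 4, 3 blocks, and largest block 2, the block sizes (in nonincreasing order) are [2, 1, 1].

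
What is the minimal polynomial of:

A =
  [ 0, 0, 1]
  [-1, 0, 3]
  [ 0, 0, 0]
x^3

The characteristic polynomial is χ_A(x) = x^3, so the eigenvalues are known. The minimal polynomial is
  m_A(x) = Π_λ (x − λ)^{k_λ}
where k_λ is the size of the *largest* Jordan block for λ (equivalently, the smallest k with (A − λI)^k v = 0 for every generalised eigenvector v of λ).

  λ = 0: largest Jordan block has size 3, contributing (x − 0)^3

So m_A(x) = x^3 = x^3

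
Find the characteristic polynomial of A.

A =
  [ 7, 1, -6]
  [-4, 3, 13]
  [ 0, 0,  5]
x^3 - 15*x^2 + 75*x - 125

Expanding det(x·I − A) (e.g. by cofactor expansion or by noting that A is similar to its Jordan form J, which has the same characteristic polynomial as A) gives
  χ_A(x) = x^3 - 15*x^2 + 75*x - 125
which factors as (x - 5)^3. The eigenvalues (with algebraic multiplicities) are λ = 5 with multiplicity 3.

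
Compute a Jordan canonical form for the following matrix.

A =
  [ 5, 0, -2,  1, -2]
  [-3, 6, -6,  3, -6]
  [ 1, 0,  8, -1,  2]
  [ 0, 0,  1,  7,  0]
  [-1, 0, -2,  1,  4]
J_3(6) ⊕ J_1(6) ⊕ J_1(6)

The characteristic polynomial is
  det(x·I − A) = x^5 - 30*x^4 + 360*x^3 - 2160*x^2 + 6480*x - 7776 = (x - 6)^5

Eigenvalues and multiplicities (the geometric multiplicity of λ is n − rank(A − λI), which equals the number of Jordan blocks for λ):
  λ = 6: algebraic multiplicity = 5, geometric multiplicity = 3

Determining the block sizes for each eigenvalue:
  λ = 6: with am = 5 and gm = 3, the partition is not yet determined (e.g. several partitions of 5 into 3 parts exist). Let N = A − (6)·I. Computing rank(N^1) = 2, rank(N^2) = 1, rank(N^3) = 0; the number of blocks of size ≥ j is rank(N^{j−1}) − rank(N^j), giving [3, 1, 1]. So we have 1 block(s) of size 3, 2 block(s) of size 1 → block sizes [3, 1, 1]

Assembling the blocks gives a Jordan form
J =
  [6, 1, 0, 0, 0]
  [0, 6, 1, 0, 0]
  [0, 0, 6, 0, 0]
  [0, 0, 0, 6, 0]
  [0, 0, 0, 0, 6]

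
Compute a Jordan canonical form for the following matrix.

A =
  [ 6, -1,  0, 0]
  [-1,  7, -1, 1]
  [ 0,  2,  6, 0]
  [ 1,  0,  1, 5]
J_3(6) ⊕ J_1(6)

The characteristic polynomial is
  det(x·I − A) = x^4 - 24*x^3 + 216*x^2 - 864*x + 1296 = (x - 6)^4

Eigenvalues and multiplicities (the geometric multiplicity of λ is n − rank(A − λI), which equals the number of Jordan blocks for λ):
  λ = 6: algebraic multiplicity = 4, geometric multiplicity = 2

Determining the block sizes for each eigenvalue:
  λ = 6: with am = 4 and gm = 2, the partition is not yet determined (e.g. several partitions of 4 into 2 parts exist). Let N = A − (6)·I. Computing rank(N^1) = 2, rank(N^2) = 1, rank(N^3) = 0; the number of blocks of size ≥ j is rank(N^{j−1}) − rank(N^j), giving [2, 1, 1]. So we have 1 block(s) of size 3, 1 block(s) of size 1 → block sizes [3, 1]

Assembling the blocks gives a Jordan form
J =
  [6, 1, 0, 0]
  [0, 6, 1, 0]
  [0, 0, 6, 0]
  [0, 0, 0, 6]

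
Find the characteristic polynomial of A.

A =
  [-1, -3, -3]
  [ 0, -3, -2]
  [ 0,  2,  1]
x^3 + 3*x^2 + 3*x + 1

Expanding det(x·I − A) (e.g. by cofactor expansion or by noting that A is similar to its Jordan form J, which has the same characteristic polynomial as A) gives
  χ_A(x) = x^3 + 3*x^2 + 3*x + 1
which factors as (x + 1)^3. The eigenvalues (with algebraic multiplicities) are λ = -1 with multiplicity 3.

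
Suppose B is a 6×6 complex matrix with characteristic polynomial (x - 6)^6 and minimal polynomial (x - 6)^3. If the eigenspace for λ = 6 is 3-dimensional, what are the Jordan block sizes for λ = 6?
Block sizes for λ = 6: [3, 2, 1]

Step 1 — from the characteristic polynomial, algebraic multiplicity of λ = 6 is 6. From dim ker(B − (6)·I) = 3, there are exactly 3 Jordan blocks for λ = 6.
Step 2 — from the minimal polynomial, the factor (x − 6)^3 tells us the largest block for λ = 6 has size 3.
Step 3 — with total size 6, 3 blocks, and largest block 3, the block sizes (in nonincreasing order) are [3, 2, 1].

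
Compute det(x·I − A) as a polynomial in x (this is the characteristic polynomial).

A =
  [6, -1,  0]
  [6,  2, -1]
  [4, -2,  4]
x^3 - 12*x^2 + 48*x - 64

Expanding det(x·I − A) (e.g. by cofactor expansion or by noting that A is similar to its Jordan form J, which has the same characteristic polynomial as A) gives
  χ_A(x) = x^3 - 12*x^2 + 48*x - 64
which factors as (x - 4)^3. The eigenvalues (with algebraic multiplicities) are λ = 4 with multiplicity 3.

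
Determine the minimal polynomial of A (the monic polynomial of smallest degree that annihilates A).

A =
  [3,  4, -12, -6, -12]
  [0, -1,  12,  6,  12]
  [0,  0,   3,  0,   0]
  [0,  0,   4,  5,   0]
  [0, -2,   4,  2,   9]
x^2 - 8*x + 15

The characteristic polynomial is χ_A(x) = (x - 5)^2*(x - 3)^3, so the eigenvalues are known. The minimal polynomial is
  m_A(x) = Π_λ (x − λ)^{k_λ}
where k_λ is the size of the *largest* Jordan block for λ (equivalently, the smallest k with (A − λI)^k v = 0 for every generalised eigenvector v of λ).

  λ = 3: largest Jordan block has size 1, contributing (x − 3)
  λ = 5: largest Jordan block has size 1, contributing (x − 5)

So m_A(x) = (x - 5)*(x - 3) = x^2 - 8*x + 15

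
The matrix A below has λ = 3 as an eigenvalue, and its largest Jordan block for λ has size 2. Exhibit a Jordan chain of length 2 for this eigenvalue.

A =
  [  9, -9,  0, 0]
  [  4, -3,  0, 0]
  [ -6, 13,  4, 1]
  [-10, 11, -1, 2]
A Jordan chain for λ = 3 of length 2:
v_1 = (6, 4, -6, -10)ᵀ
v_2 = (1, 0, 0, 0)ᵀ

Let N = A − (3)·I. We want v_2 with N^2 v_2 = 0 but N^1 v_2 ≠ 0; then v_{j-1} := N · v_j for j = 2, …, 2.

Pick v_2 = (1, 0, 0, 0)ᵀ.
Then v_1 = N · v_2 = (6, 4, -6, -10)ᵀ.

Sanity check: (A − (3)·I) v_1 = (0, 0, 0, 0)ᵀ = 0. ✓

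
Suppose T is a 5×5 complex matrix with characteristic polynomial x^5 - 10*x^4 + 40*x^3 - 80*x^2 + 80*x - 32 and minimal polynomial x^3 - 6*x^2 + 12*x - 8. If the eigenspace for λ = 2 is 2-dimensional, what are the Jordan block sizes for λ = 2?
Block sizes for λ = 2: [3, 2]

Step 1 — from the characteristic polynomial, algebraic multiplicity of λ = 2 is 5. From dim ker(T − (2)·I) = 2, there are exactly 2 Jordan blocks for λ = 2.
Step 2 — from the minimal polynomial, the factor (x − 2)^3 tells us the largest block for λ = 2 has size 3.
Step 3 — with total size 5, 2 blocks, and largest block 3, the block sizes (in nonincreasing order) are [3, 2].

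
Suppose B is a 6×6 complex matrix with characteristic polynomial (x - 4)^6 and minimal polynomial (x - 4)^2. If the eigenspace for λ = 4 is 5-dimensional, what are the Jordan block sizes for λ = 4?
Block sizes for λ = 4: [2, 1, 1, 1, 1]

Step 1 — from the characteristic polynomial, algebraic multiplicity of λ = 4 is 6. From dim ker(B − (4)·I) = 5, there are exactly 5 Jordan blocks for λ = 4.
Step 2 — from the minimal polynomial, the factor (x − 4)^2 tells us the largest block for λ = 4 has size 2.
Step 3 — with total size 6, 5 blocks, and largest block 2, the block sizes (in nonincreasing order) are [2, 1, 1, 1, 1].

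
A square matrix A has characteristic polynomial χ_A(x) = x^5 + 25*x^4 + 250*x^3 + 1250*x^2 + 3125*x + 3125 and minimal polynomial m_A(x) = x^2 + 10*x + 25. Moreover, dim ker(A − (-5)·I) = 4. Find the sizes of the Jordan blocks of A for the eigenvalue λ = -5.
Block sizes for λ = -5: [2, 1, 1, 1]

Step 1 — from the characteristic polynomial, algebraic multiplicity of λ = -5 is 5. From dim ker(A − (-5)·I) = 4, there are exactly 4 Jordan blocks for λ = -5.
Step 2 — from the minimal polynomial, the factor (x + 5)^2 tells us the largest block for λ = -5 has size 2.
Step 3 — with total size 5, 4 blocks, and largest block 2, the block sizes (in nonincreasing order) are [2, 1, 1, 1].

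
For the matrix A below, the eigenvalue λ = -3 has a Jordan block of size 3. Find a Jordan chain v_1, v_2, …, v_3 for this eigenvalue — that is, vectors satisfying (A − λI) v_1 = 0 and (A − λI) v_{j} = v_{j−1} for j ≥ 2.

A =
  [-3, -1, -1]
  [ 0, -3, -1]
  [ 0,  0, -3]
A Jordan chain for λ = -3 of length 3:
v_1 = (1, 0, 0)ᵀ
v_2 = (-1, -1, 0)ᵀ
v_3 = (0, 0, 1)ᵀ

Let N = A − (-3)·I. We want v_3 with N^3 v_3 = 0 but N^2 v_3 ≠ 0; then v_{j-1} := N · v_j for j = 3, …, 2.

Pick v_3 = (0, 0, 1)ᵀ.
Then v_2 = N · v_3 = (-1, -1, 0)ᵀ.
Then v_1 = N · v_2 = (1, 0, 0)ᵀ.

Sanity check: (A − (-3)·I) v_1 = (0, 0, 0)ᵀ = 0. ✓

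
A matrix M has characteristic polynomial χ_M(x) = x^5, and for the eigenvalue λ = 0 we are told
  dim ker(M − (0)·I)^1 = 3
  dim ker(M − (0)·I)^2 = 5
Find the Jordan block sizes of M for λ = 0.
Block sizes for λ = 0: [2, 2, 1]

From the dimensions of kernels of powers, the number of Jordan blocks of size at least j is d_j − d_{j−1} where d_j = dim ker(N^j) (with d_0 = 0). Computing the differences gives [3, 2].
The number of blocks of size exactly k is (#blocks of size ≥ k) − (#blocks of size ≥ k + 1), so the partition is: 1 block(s) of size 1, 2 block(s) of size 2.
In nonincreasing order the block sizes are [2, 2, 1].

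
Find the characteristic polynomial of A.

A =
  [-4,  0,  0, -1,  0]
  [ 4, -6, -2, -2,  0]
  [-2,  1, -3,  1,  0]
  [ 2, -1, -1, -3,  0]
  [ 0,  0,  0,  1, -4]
x^5 + 20*x^4 + 160*x^3 + 640*x^2 + 1280*x + 1024

Expanding det(x·I − A) (e.g. by cofactor expansion or by noting that A is similar to its Jordan form J, which has the same characteristic polynomial as A) gives
  χ_A(x) = x^5 + 20*x^4 + 160*x^3 + 640*x^2 + 1280*x + 1024
which factors as (x + 4)^5. The eigenvalues (with algebraic multiplicities) are λ = -4 with multiplicity 5.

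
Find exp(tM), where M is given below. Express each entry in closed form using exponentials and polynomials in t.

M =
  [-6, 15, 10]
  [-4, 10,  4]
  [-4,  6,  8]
e^{tM} =
  [-10*t*exp(4*t) + exp(4*t), 15*t*exp(4*t), 10*t*exp(4*t)]
  [-4*t*exp(4*t), 6*t*exp(4*t) + exp(4*t), 4*t*exp(4*t)]
  [-4*t*exp(4*t), 6*t*exp(4*t), 4*t*exp(4*t) + exp(4*t)]

Strategy: write M = P · J · P⁻¹ where J is a Jordan canonical form, so e^{tM} = P · e^{tJ} · P⁻¹, and e^{tJ} can be computed block-by-block.

M has Jordan form
J =
  [4, 1, 0]
  [0, 4, 0]
  [0, 0, 4]
(up to reordering of blocks).

Per-block formulas:
  For a 2×2 Jordan block J_2(4): exp(t · J_2(4)) = e^(4t)·(I + t·N), where N is the 2×2 nilpotent shift.
  For a 1×1 block at λ = 4: exp(t · [4]) = [e^(4t)].

After assembling e^{tJ} and conjugating by P, we get:

e^{tM} =
  [-10*t*exp(4*t) + exp(4*t), 15*t*exp(4*t), 10*t*exp(4*t)]
  [-4*t*exp(4*t), 6*t*exp(4*t) + exp(4*t), 4*t*exp(4*t)]
  [-4*t*exp(4*t), 6*t*exp(4*t), 4*t*exp(4*t) + exp(4*t)]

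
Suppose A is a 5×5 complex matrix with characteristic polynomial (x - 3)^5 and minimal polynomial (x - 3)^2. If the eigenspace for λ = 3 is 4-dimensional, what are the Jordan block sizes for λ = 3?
Block sizes for λ = 3: [2, 1, 1, 1]

Step 1 — from the characteristic polynomial, algebraic multiplicity of λ = 3 is 5. From dim ker(A − (3)·I) = 4, there are exactly 4 Jordan blocks for λ = 3.
Step 2 — from the minimal polynomial, the factor (x − 3)^2 tells us the largest block for λ = 3 has size 2.
Step 3 — with total size 5, 4 blocks, and largest block 2, the block sizes (in nonincreasing order) are [2, 1, 1, 1].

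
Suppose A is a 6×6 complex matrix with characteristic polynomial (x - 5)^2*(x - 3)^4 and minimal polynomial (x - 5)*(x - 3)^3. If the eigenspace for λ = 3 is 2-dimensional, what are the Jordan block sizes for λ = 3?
Block sizes for λ = 3: [3, 1]

Step 1 — from the characteristic polynomial, algebraic multiplicity of λ = 3 is 4. From dim ker(A − (3)·I) = 2, there are exactly 2 Jordan blocks for λ = 3.
Step 2 — from the minimal polynomial, the factor (x − 3)^3 tells us the largest block for λ = 3 has size 3.
Step 3 — with total size 4, 2 blocks, and largest block 3, the block sizes (in nonincreasing order) are [3, 1].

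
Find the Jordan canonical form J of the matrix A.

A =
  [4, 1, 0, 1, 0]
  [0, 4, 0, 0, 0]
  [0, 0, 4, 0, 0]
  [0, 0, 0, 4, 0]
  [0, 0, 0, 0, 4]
J_2(4) ⊕ J_1(4) ⊕ J_1(4) ⊕ J_1(4)

The characteristic polynomial is
  det(x·I − A) = x^5 - 20*x^4 + 160*x^3 - 640*x^2 + 1280*x - 1024 = (x - 4)^5

Eigenvalues and multiplicities (the geometric multiplicity of λ is n − rank(A − λI), which equals the number of Jordan blocks for λ):
  λ = 4: algebraic multiplicity = 5, geometric multiplicity = 4

Determining the block sizes for each eigenvalue:
  λ = 4: 4 blocks summing to 5 forces exactly one block of size 2 and the rest size 1 → block sizes [2, 1, 1, 1]

Assembling the blocks gives a Jordan form
J =
  [4, 1, 0, 0, 0]
  [0, 4, 0, 0, 0]
  [0, 0, 4, 0, 0]
  [0, 0, 0, 4, 0]
  [0, 0, 0, 0, 4]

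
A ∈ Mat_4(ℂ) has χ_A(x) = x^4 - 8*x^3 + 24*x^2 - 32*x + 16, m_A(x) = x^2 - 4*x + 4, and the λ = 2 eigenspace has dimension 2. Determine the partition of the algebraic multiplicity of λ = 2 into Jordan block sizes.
Block sizes for λ = 2: [2, 2]

Step 1 — from the characteristic polynomial, algebraic multiplicity of λ = 2 is 4. From dim ker(A − (2)·I) = 2, there are exactly 2 Jordan blocks for λ = 2.
Step 2 — from the minimal polynomial, the factor (x − 2)^2 tells us the largest block for λ = 2 has size 2.
Step 3 — with total size 4, 2 blocks, and largest block 2, the block sizes (in nonincreasing order) are [2, 2].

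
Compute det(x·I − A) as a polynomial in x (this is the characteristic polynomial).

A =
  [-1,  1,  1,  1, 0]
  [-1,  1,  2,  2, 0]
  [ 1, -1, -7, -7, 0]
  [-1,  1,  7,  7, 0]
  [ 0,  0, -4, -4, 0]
x^5

Expanding det(x·I − A) (e.g. by cofactor expansion or by noting that A is similar to its Jordan form J, which has the same characteristic polynomial as A) gives
  χ_A(x) = x^5
which factors as x^5. The eigenvalues (with algebraic multiplicities) are λ = 0 with multiplicity 5.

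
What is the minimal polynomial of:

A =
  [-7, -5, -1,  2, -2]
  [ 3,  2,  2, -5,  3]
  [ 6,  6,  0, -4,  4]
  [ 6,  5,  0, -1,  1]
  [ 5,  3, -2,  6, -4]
x^3 + 6*x^2 + 12*x + 8

The characteristic polynomial is χ_A(x) = (x + 2)^5, so the eigenvalues are known. The minimal polynomial is
  m_A(x) = Π_λ (x − λ)^{k_λ}
where k_λ is the size of the *largest* Jordan block for λ (equivalently, the smallest k with (A − λI)^k v = 0 for every generalised eigenvector v of λ).

  λ = -2: largest Jordan block has size 3, contributing (x + 2)^3

So m_A(x) = (x + 2)^3 = x^3 + 6*x^2 + 12*x + 8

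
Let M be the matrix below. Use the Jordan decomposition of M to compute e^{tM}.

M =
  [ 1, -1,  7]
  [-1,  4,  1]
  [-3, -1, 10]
e^{tM} =
  [-2*t^2*exp(5*t) - 4*t*exp(5*t) + exp(5*t), -t^2*exp(5*t) - t*exp(5*t), 3*t^2*exp(5*t) + 7*t*exp(5*t)]
  [t^2*exp(5*t) - t*exp(5*t), t^2*exp(5*t)/2 - t*exp(5*t) + exp(5*t), -3*t^2*exp(5*t)/2 + t*exp(5*t)]
  [-t^2*exp(5*t) - 3*t*exp(5*t), -t^2*exp(5*t)/2 - t*exp(5*t), 3*t^2*exp(5*t)/2 + 5*t*exp(5*t) + exp(5*t)]

Strategy: write M = P · J · P⁻¹ where J is a Jordan canonical form, so e^{tM} = P · e^{tJ} · P⁻¹, and e^{tJ} can be computed block-by-block.

M has Jordan form
J =
  [5, 1, 0]
  [0, 5, 1]
  [0, 0, 5]
(up to reordering of blocks).

Per-block formulas:
  For a 3×3 Jordan block J_3(5): exp(t · J_3(5)) = e^(5t)·(I + t·N + (t^2/2)·N^2), where N is the 3×3 nilpotent shift.

After assembling e^{tJ} and conjugating by P, we get:

e^{tM} =
  [-2*t^2*exp(5*t) - 4*t*exp(5*t) + exp(5*t), -t^2*exp(5*t) - t*exp(5*t), 3*t^2*exp(5*t) + 7*t*exp(5*t)]
  [t^2*exp(5*t) - t*exp(5*t), t^2*exp(5*t)/2 - t*exp(5*t) + exp(5*t), -3*t^2*exp(5*t)/2 + t*exp(5*t)]
  [-t^2*exp(5*t) - 3*t*exp(5*t), -t^2*exp(5*t)/2 - t*exp(5*t), 3*t^2*exp(5*t)/2 + 5*t*exp(5*t) + exp(5*t)]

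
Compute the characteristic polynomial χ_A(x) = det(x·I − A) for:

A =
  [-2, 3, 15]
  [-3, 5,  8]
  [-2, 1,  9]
x^3 - 12*x^2 + 48*x - 64

Expanding det(x·I − A) (e.g. by cofactor expansion or by noting that A is similar to its Jordan form J, which has the same characteristic polynomial as A) gives
  χ_A(x) = x^3 - 12*x^2 + 48*x - 64
which factors as (x - 4)^3. The eigenvalues (with algebraic multiplicities) are λ = 4 with multiplicity 3.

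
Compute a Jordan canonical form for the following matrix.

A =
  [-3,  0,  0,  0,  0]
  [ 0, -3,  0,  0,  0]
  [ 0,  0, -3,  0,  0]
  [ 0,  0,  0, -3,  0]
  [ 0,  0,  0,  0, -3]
J_1(-3) ⊕ J_1(-3) ⊕ J_1(-3) ⊕ J_1(-3) ⊕ J_1(-3)

The characteristic polynomial is
  det(x·I − A) = x^5 + 15*x^4 + 90*x^3 + 270*x^2 + 405*x + 243 = (x + 3)^5

Eigenvalues and multiplicities (the geometric multiplicity of λ is n − rank(A − λI), which equals the number of Jordan blocks for λ):
  λ = -3: algebraic multiplicity = 5, geometric multiplicity = 5

Determining the block sizes for each eigenvalue:
  λ = -3: gm = am = 5, so every block has size 1 → block sizes [1, 1, 1, 1, 1]

Assembling the blocks gives a Jordan form
J =
  [-3,  0,  0,  0,  0]
  [ 0, -3,  0,  0,  0]
  [ 0,  0, -3,  0,  0]
  [ 0,  0,  0, -3,  0]
  [ 0,  0,  0,  0, -3]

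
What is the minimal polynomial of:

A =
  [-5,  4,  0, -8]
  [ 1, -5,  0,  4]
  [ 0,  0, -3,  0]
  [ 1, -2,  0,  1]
x^2 + 6*x + 9

The characteristic polynomial is χ_A(x) = (x + 3)^4, so the eigenvalues are known. The minimal polynomial is
  m_A(x) = Π_λ (x − λ)^{k_λ}
where k_λ is the size of the *largest* Jordan block for λ (equivalently, the smallest k with (A − λI)^k v = 0 for every generalised eigenvector v of λ).

  λ = -3: largest Jordan block has size 2, contributing (x + 3)^2

So m_A(x) = (x + 3)^2 = x^2 + 6*x + 9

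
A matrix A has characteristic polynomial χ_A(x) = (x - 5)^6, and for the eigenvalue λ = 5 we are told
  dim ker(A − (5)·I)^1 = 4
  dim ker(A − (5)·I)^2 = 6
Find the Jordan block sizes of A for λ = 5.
Block sizes for λ = 5: [2, 2, 1, 1]

From the dimensions of kernels of powers, the number of Jordan blocks of size at least j is d_j − d_{j−1} where d_j = dim ker(N^j) (with d_0 = 0). Computing the differences gives [4, 2].
The number of blocks of size exactly k is (#blocks of size ≥ k) − (#blocks of size ≥ k + 1), so the partition is: 2 block(s) of size 1, 2 block(s) of size 2.
In nonincreasing order the block sizes are [2, 2, 1, 1].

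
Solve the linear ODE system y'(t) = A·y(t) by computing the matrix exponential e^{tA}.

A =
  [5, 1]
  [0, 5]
e^{tA} =
  [exp(5*t), t*exp(5*t)]
  [0, exp(5*t)]

Strategy: write A = P · J · P⁻¹ where J is a Jordan canonical form, so e^{tA} = P · e^{tJ} · P⁻¹, and e^{tJ} can be computed block-by-block.

A has Jordan form
J =
  [5, 1]
  [0, 5]
(up to reordering of blocks).

Per-block formulas:
  For a 2×2 Jordan block J_2(5): exp(t · J_2(5)) = e^(5t)·(I + t·N), where N is the 2×2 nilpotent shift.

After assembling e^{tJ} and conjugating by P, we get:

e^{tA} =
  [exp(5*t), t*exp(5*t)]
  [0, exp(5*t)]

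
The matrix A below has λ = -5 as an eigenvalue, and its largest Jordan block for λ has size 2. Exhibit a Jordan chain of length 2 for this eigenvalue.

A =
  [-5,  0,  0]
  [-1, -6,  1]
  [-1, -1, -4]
A Jordan chain for λ = -5 of length 2:
v_1 = (0, -1, -1)ᵀ
v_2 = (1, 0, 0)ᵀ

Let N = A − (-5)·I. We want v_2 with N^2 v_2 = 0 but N^1 v_2 ≠ 0; then v_{j-1} := N · v_j for j = 2, …, 2.

Pick v_2 = (1, 0, 0)ᵀ.
Then v_1 = N · v_2 = (0, -1, -1)ᵀ.

Sanity check: (A − (-5)·I) v_1 = (0, 0, 0)ᵀ = 0. ✓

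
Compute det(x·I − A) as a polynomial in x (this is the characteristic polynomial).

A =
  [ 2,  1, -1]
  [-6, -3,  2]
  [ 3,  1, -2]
x^3 + 3*x^2 + 3*x + 1

Expanding det(x·I − A) (e.g. by cofactor expansion or by noting that A is similar to its Jordan form J, which has the same characteristic polynomial as A) gives
  χ_A(x) = x^3 + 3*x^2 + 3*x + 1
which factors as (x + 1)^3. The eigenvalues (with algebraic multiplicities) are λ = -1 with multiplicity 3.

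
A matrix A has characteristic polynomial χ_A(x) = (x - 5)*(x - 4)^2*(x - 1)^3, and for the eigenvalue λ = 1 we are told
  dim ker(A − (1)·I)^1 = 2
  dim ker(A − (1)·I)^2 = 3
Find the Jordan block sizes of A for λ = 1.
Block sizes for λ = 1: [2, 1]

From the dimensions of kernels of powers, the number of Jordan blocks of size at least j is d_j − d_{j−1} where d_j = dim ker(N^j) (with d_0 = 0). Computing the differences gives [2, 1].
The number of blocks of size exactly k is (#blocks of size ≥ k) − (#blocks of size ≥ k + 1), so the partition is: 1 block(s) of size 1, 1 block(s) of size 2.
In nonincreasing order the block sizes are [2, 1].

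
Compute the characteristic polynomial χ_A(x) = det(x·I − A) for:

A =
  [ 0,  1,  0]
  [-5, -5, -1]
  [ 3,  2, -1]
x^3 + 6*x^2 + 12*x + 8

Expanding det(x·I − A) (e.g. by cofactor expansion or by noting that A is similar to its Jordan form J, which has the same characteristic polynomial as A) gives
  χ_A(x) = x^3 + 6*x^2 + 12*x + 8
which factors as (x + 2)^3. The eigenvalues (with algebraic multiplicities) are λ = -2 with multiplicity 3.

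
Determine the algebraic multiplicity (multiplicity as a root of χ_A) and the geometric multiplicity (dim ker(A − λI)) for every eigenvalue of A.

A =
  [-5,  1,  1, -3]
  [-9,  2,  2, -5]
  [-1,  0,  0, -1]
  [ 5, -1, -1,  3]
λ = 0: alg = 4, geom = 2

Step 1 — factor the characteristic polynomial to read off the algebraic multiplicities:
  χ_A(x) = x^4

Step 2 — compute geometric multiplicities via the rank-nullity identity g(λ) = n − rank(A − λI):
  rank(A − (0)·I) = 2, so dim ker(A − (0)·I) = n − 2 = 2

Summary:
  λ = 0: algebraic multiplicity = 4, geometric multiplicity = 2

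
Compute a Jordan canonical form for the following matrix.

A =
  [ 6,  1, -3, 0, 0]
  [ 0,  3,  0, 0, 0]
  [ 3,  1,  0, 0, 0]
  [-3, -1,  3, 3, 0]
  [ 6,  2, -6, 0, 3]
J_2(3) ⊕ J_1(3) ⊕ J_1(3) ⊕ J_1(3)

The characteristic polynomial is
  det(x·I − A) = x^5 - 15*x^4 + 90*x^3 - 270*x^2 + 405*x - 243 = (x - 3)^5

Eigenvalues and multiplicities (the geometric multiplicity of λ is n − rank(A − λI), which equals the number of Jordan blocks for λ):
  λ = 3: algebraic multiplicity = 5, geometric multiplicity = 4

Determining the block sizes for each eigenvalue:
  λ = 3: 4 blocks summing to 5 forces exactly one block of size 2 and the rest size 1 → block sizes [2, 1, 1, 1]

Assembling the blocks gives a Jordan form
J =
  [3, 1, 0, 0, 0]
  [0, 3, 0, 0, 0]
  [0, 0, 3, 0, 0]
  [0, 0, 0, 3, 0]
  [0, 0, 0, 0, 3]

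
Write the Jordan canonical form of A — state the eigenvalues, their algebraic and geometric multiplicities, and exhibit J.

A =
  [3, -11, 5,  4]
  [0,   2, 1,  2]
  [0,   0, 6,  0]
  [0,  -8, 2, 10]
J_1(3) ⊕ J_2(6) ⊕ J_1(6)

The characteristic polynomial is
  det(x·I − A) = x^4 - 21*x^3 + 162*x^2 - 540*x + 648 = (x - 6)^3*(x - 3)

Eigenvalues and multiplicities (the geometric multiplicity of λ is n − rank(A − λI), which equals the number of Jordan blocks for λ):
  λ = 3: algebraic multiplicity = 1, geometric multiplicity = 1
  λ = 6: algebraic multiplicity = 3, geometric multiplicity = 2

Determining the block sizes for each eigenvalue:
  λ = 3: one block (gm = 1), so the single block has size am = 1 → block sizes [1]
  λ = 6: 2 blocks summing to 3 forces exactly one block of size 2 and the rest size 1 → block sizes [2, 1]

Assembling the blocks gives a Jordan form
J =
  [3, 0, 0, 0]
  [0, 6, 1, 0]
  [0, 0, 6, 0]
  [0, 0, 0, 6]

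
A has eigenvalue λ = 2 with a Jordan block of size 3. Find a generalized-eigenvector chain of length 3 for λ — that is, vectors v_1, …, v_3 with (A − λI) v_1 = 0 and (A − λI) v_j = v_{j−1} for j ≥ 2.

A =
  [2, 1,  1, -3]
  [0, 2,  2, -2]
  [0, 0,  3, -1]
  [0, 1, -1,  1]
A Jordan chain for λ = 2 of length 3:
v_1 = (-3, -2, -1, -1)ᵀ
v_2 = (1, 0, 0, 1)ᵀ
v_3 = (0, 1, 0, 0)ᵀ

Let N = A − (2)·I. We want v_3 with N^3 v_3 = 0 but N^2 v_3 ≠ 0; then v_{j-1} := N · v_j for j = 3, …, 2.

Pick v_3 = (0, 1, 0, 0)ᵀ.
Then v_2 = N · v_3 = (1, 0, 0, 1)ᵀ.
Then v_1 = N · v_2 = (-3, -2, -1, -1)ᵀ.

Sanity check: (A − (2)·I) v_1 = (0, 0, 0, 0)ᵀ = 0. ✓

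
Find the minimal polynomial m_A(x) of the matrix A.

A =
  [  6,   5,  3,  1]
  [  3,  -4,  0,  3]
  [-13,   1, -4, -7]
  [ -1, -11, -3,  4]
x^3 - 3*x^2 + 4

The characteristic polynomial is χ_A(x) = (x - 2)^2*(x + 1)^2, so the eigenvalues are known. The minimal polynomial is
  m_A(x) = Π_λ (x − λ)^{k_λ}
where k_λ is the size of the *largest* Jordan block for λ (equivalently, the smallest k with (A − λI)^k v = 0 for every generalised eigenvector v of λ).

  λ = -1: largest Jordan block has size 1, contributing (x + 1)
  λ = 2: largest Jordan block has size 2, contributing (x − 2)^2

So m_A(x) = (x - 2)^2*(x + 1) = x^3 - 3*x^2 + 4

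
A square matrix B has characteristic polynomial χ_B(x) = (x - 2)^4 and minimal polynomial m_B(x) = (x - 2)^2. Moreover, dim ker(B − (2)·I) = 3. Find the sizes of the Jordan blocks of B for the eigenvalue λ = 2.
Block sizes for λ = 2: [2, 1, 1]

Step 1 — from the characteristic polynomial, algebraic multiplicity of λ = 2 is 4. From dim ker(B − (2)·I) = 3, there are exactly 3 Jordan blocks for λ = 2.
Step 2 — from the minimal polynomial, the factor (x − 2)^2 tells us the largest block for λ = 2 has size 2.
Step 3 — with total size 4, 3 blocks, and largest block 2, the block sizes (in nonincreasing order) are [2, 1, 1].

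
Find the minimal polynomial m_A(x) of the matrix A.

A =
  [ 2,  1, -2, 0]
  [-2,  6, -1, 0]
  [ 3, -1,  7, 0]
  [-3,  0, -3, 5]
x^3 - 15*x^2 + 75*x - 125

The characteristic polynomial is χ_A(x) = (x - 5)^4, so the eigenvalues are known. The minimal polynomial is
  m_A(x) = Π_λ (x − λ)^{k_λ}
where k_λ is the size of the *largest* Jordan block for λ (equivalently, the smallest k with (A − λI)^k v = 0 for every generalised eigenvector v of λ).

  λ = 5: largest Jordan block has size 3, contributing (x − 5)^3

So m_A(x) = (x - 5)^3 = x^3 - 15*x^2 + 75*x - 125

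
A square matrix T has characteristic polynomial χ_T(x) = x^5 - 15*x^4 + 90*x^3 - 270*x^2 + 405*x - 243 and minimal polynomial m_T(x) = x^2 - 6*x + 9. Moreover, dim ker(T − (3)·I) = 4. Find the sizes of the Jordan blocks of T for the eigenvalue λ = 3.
Block sizes for λ = 3: [2, 1, 1, 1]

Step 1 — from the characteristic polynomial, algebraic multiplicity of λ = 3 is 5. From dim ker(T − (3)·I) = 4, there are exactly 4 Jordan blocks for λ = 3.
Step 2 — from the minimal polynomial, the factor (x − 3)^2 tells us the largest block for λ = 3 has size 2.
Step 3 — with total size 5, 4 blocks, and largest block 2, the block sizes (in nonincreasing order) are [2, 1, 1, 1].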